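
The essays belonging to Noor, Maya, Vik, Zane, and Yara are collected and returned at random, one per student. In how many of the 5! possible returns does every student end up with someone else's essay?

Let Aᵢ be the assignments in which student i gets their own essay. We want the size of the complement of A₁∪…∪A_5.
By inclusion–exclusion this is Σ_{j=0}^{5} (−1)^j C(5,j)·(5−j)!.
Computing: 120 − 120 + 60 − 20 + 5 − 1 = 44.

44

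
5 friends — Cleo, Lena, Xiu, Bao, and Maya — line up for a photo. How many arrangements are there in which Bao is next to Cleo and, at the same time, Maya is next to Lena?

Treat {Bao,Cleo} as one block (2 orders) and {Maya,Lena} as another (2 orders).
That leaves 3 units to arrange: 2 × 2 × 3! = 4 × 6 = 24.

24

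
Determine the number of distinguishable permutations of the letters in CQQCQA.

60

The 6 letters of CQQCQA have repeats: C appearing twice and Q appearing 3 times.
So there are 6! / (3!·2!) = 60 distinguishable arrangements.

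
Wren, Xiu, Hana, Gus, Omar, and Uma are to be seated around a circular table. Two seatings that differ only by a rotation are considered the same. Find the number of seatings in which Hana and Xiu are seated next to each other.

48

Treat {Hana, Xiu} as one unit (2 internal orders) and seat the resulting 5 units around the table: (4)! circular arrangements.
So 2 × (4)! = 2 × 24 = 48.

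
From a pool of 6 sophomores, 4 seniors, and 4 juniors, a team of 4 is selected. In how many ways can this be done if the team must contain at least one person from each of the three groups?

528

With no constraint there are C(14,4) = 1001 possible selections.
Subtract selections that omit an entire group: no sophomores → C(8,4) = 70; no seniors → C(10,4) = 210; no juniors → C(10,4) = 210.
Add back selections omitting two groups (i.e. drawn from a single group): C(6,4) + C(4,4) + C(4,4) = 17.
By inclusion–exclusion: 1001 − 490 + 17 = 528.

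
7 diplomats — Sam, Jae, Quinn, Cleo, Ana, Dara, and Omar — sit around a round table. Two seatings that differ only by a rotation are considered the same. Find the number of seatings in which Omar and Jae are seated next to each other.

Treat {Omar, Jae} as one unit (2 internal orders) and seat the resulting 6 units around the table: (5)! circular arrangements.
So 2 × (5)! = 2 × 120 = 240.

240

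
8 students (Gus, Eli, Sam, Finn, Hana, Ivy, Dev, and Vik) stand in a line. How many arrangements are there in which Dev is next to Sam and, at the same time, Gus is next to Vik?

2880

Treat {Dev,Sam} as one block (2 orders) and {Gus,Vik} as another (2 orders).
That leaves 6 units to arrange: 2 × 2 × 6! = 4 × 720 = 2880.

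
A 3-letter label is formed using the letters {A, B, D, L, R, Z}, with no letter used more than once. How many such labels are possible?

Choose and order 3 of the 6 symbols: the first letter has 6 options, the next 5, then 4.
That product is 6 × 5 × 4 = 120.

120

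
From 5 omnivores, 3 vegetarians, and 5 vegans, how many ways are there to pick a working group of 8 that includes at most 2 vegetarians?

Split by how many vegetarians are chosen (0 through 2).
Sum: C(3,0)·C(10,8) + C(3,1)·C(10,7) + C(3,2)·C(10,6) = 45 + 360 + 630 = 1035.

1035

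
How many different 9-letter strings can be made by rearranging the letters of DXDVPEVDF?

The 9 letters of DXDVPEVDF have repeats: D appearing 3 times and V appearing twice.
So there are 9! / (3!·2!) = 30240 distinguishable arrangements.

30240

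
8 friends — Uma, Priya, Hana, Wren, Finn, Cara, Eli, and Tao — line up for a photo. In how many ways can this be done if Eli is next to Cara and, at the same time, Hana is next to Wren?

2880

Treat {Eli,Cara} as one block (2 orders) and {Hana,Wren} as another (2 orders).
That leaves 6 units to arrange: 2 × 2 × 6! = 4 × 720 = 2880.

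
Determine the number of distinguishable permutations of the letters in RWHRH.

The 5 letters of RWHRH have repeats: H appearing twice and R appearing twice.
So there are 5! / (2!·2!) = 30 distinguishable arrangements.

30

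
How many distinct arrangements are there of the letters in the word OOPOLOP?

Letter multiplicities in OOPOLOP: L×1, O×4, P×2.
So there are 7! / (4!·2!) = 105 distinguishable arrangements.

105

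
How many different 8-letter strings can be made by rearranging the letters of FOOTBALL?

10080

Letter multiplicities in FOOTBALL: A×1, B×1, F×1, L×2, O×2, T×1.
Dividing 8! = 40320 by 2!·2! = 4 for the repeated letters gives 10080.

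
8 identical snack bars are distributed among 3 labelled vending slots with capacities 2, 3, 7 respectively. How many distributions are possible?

Without the upper bounds there are C(10,2) = 45 ways to split 8 among 3 vending slots.
Subtract solutions that violate a single cap (substitute x_i' = x_i − (cap_i+1)): x_1 ≥ 3 gives C(7,2) = 21; x_2 ≥ 4 gives C(6,2) = 15; x_3 ≥ 8 gives C(2,2) = 1. Together 37.
Add back pairs where two caps are both exceeded: 3 + 0 + 0 = 3.
By inclusion–exclusion the count is 45 − 37 + 3 = 11.

11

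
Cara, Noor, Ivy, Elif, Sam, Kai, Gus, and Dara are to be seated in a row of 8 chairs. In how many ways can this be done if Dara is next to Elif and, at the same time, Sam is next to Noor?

2880

Treat {Dara,Elif} as one block (2 orders) and {Sam,Noor} as another (2 orders).
That leaves 6 units to arrange: 2 × 2 × 6! = 4 × 720 = 2880.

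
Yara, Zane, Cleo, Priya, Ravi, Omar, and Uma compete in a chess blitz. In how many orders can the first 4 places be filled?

There are 7 choices for 1st place, 6 for 2nd, and so on down to 4 for position 4.
That gives 7 × 6 × 5 × 4 = 840.

840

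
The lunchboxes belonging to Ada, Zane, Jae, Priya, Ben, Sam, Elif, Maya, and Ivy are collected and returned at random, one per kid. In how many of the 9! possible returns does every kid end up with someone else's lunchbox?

133496

Count assignments avoiding every fixed point. For any j of the 9 kids fixed to their own lunchbox, the other 9−j can be arranged in (9−j)! ways.
By inclusion–exclusion this is Σ_{j=0}^{9} (−1)^j C(9,j)·(9−j)!.
Computing: 362880 − 362880 + 181440 − 60480 + 15120 − 3024 + 504 − 72 + 9 − 1 = 133496.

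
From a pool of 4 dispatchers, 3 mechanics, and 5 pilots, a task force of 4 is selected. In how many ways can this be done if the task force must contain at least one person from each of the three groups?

With no constraint there are C(12,4) = 495 possible selections.
Subtract selections that omit an entire group: no dispatchers → C(8,4) = 70; no mechanics → C(9,4) = 126; no pilots → C(7,4) = 35.
Add back selections omitting two groups (i.e. drawn from a single group): C(4,4) + C(3,4) + C(5,4) = 6.
By inclusion–exclusion: 495 − 231 + 6 = 270.

270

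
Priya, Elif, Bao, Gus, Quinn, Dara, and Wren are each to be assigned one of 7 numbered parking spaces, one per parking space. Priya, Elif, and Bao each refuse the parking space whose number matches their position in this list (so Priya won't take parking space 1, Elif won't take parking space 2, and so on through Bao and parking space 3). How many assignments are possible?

Let Aᵢ (for i ∈ {1, 2, 3}) be the placements that put person i in their forbidden parking space. Any j of these fix j positions, leaving (7−j)! ways to fill the rest, and there are C(3,j) ways to pick which j.
By inclusion–exclusion, the number of valid placements is Σ_{j=0}^{3} (−1)^j C(3,j)·(7−j)!.
Computing: 5040 − 2160 + 360 − 24 = 3216.

3216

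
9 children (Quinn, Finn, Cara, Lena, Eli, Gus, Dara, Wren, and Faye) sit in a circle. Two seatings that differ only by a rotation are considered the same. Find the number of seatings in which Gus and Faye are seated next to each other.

10080

Treat {Gus, Faye} as one unit (2 internal orders) and seat the resulting 8 units around the table: (7)! circular arrangements.
So 2 × (7)! = 2 × 5040 = 10080.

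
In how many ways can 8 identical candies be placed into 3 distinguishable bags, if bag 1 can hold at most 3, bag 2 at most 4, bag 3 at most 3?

6

Without the upper bounds there are C(10,2) = 45 ways to split 8 among 3 bags.
Subtract solutions that violate a single cap (substitute x_i' = x_i − (cap_i+1)): x_1 ≥ 4 gives C(6,2) = 15; x_2 ≥ 5 gives C(5,2) = 10; x_3 ≥ 4 gives C(6,2) = 15. Together 40.
Add back pairs where two caps are both exceeded: 0 + 1 + 0 = 1.
By inclusion–exclusion the count is 45 − 40 + 1 = 6.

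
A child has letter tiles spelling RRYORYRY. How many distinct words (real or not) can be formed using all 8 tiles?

RRYORYRY has 8 letters with R appearing 4 times and Y appearing 3 times.
So there are 8! / (4!·3!) = 280 distinguishable arrangements.

280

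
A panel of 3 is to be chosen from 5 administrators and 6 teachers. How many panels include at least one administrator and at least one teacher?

135

Unrestricted: C(11,3) = 165 ways to pick any 3 of the 11.
Selections missing a whole group: no administrators → C(6,3) = 20; no teachers → C(5,3) = 10.
Both groups omitted at once is impossible, so 165 − 30 = 135.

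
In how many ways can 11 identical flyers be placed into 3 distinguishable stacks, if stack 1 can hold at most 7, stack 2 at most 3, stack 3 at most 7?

Ignoring the caps, the number of non-negative solutions to x_1+…+x_3 = 11 is C(13,2) = 78.
Subtract solutions that violate a single cap (substitute x_i' = x_i − (cap_i+1)): x_1 ≥ 8 gives C(5,2) = 10; x_2 ≥ 4 gives C(9,2) = 36; x_3 ≥ 8 gives C(5,2) = 10. Together 56.
No two caps can be exceeded simultaneously, so the pair terms are all 0.
By inclusion–exclusion the count is 78 − 56 + 0 = 22.

22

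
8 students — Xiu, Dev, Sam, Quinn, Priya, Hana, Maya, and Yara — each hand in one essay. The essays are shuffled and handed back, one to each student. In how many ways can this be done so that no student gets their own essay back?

14833

Let Aᵢ be the assignments in which student i gets their own essay. We want the size of the complement of A₁∪…∪A_8.
By inclusion–exclusion this is Σ_{j=0}^{8} (−1)^j C(8,j)·(8−j)!.
Computing: 40320 − 40320 + 20160 − 6720 + 1680 − 336 + 56 − 8 + 1 = 14833.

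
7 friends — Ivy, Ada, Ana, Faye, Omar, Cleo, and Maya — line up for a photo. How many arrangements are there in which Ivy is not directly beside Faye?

Of the 7! = 5040 arrangements, those with Ivy and Faye adjacent number 2 × 6! = 1440 (treat the pair as a block with 2 internal orders).
Complementary counting: 5040 − 1440 = 3600.

3600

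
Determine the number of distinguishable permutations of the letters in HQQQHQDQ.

HQQQHQDQ has 8 letters with H appearing twice and Q appearing 5 times.
So there are 8! / (5!·2!) = 168 distinguishable arrangements.

168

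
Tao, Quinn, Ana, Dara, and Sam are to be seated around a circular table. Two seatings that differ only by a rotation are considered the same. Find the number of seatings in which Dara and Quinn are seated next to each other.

Glue Dara and Quinn into a block (2 internal orders). Seating 4 units around a circle gives (3)! arrangements.
So 2 × (3)! = 2 × 6 = 12.

12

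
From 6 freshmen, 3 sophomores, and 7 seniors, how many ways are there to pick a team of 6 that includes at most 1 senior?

966

Split by how many seniors are chosen (0 through 1).
Sum: C(7,0)·C(9,6) + C(7,1)·C(9,5) = 84 + 882 = 966.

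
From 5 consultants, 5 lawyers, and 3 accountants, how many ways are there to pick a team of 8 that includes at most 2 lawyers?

321

Split by how many lawyers are chosen (0 through 2).
Sum: C(5,0)·C(8,8) + C(5,1)·C(8,7) + C(5,2)·C(8,6) = 1 + 40 + 280 = 321.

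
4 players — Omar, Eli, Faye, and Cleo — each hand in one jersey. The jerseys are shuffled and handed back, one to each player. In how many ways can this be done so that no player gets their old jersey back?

This is the derangement count D_4: permutations of 4 items with no fixed point.
By inclusion–exclusion this is Σ_{j=0}^{4} (−1)^j C(4,j)·(4−j)!.
Computing: 24 − 24 + 12 − 4 + 1 = 9.

9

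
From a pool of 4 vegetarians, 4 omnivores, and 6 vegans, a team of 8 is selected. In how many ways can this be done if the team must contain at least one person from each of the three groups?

2912

With no constraint there are C(14,8) = 3003 possible selections.
Selections missing a whole group: no vegetarians → C(10,8) = 45; no omnivores → C(10,8) = 45; no vegans → C(8,8) = 1.
Add back selections omitting two groups (i.e. drawn from a single group): C(4,8) + C(4,8) + C(6,8) = 0.
By inclusion–exclusion: 3003 − 91 + 0 = 2912.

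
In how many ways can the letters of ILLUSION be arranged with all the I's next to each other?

Treat the 2 copies of I as a single block. The multiset to arrange is then {II, L, L, N, O, S, U}, 7 items in all.
That gives (7)!/(2!) = 2520 arrangements.

2520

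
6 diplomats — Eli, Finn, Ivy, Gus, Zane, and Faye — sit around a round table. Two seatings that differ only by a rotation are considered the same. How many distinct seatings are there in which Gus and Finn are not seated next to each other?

72

Without the restriction there are (5)! = 120 seatings.
Those with Gus next to Finn: fuse the pair into one unit and seat 5 units around a circle — 2·(4)! = 48.
Subtracting, 120 − 48 = 72.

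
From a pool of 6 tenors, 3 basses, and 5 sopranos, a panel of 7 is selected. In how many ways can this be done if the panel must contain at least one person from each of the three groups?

3058

Total 7-person selections from all 14: C(14,7) = 3432.
Selections missing a whole group: no tenors → C(8,7) = 8; no basses → C(11,7) = 330; no sopranos → C(9,7) = 36.
Add back selections omitting two groups (i.e. drawn from a single group): C(6,7) + C(3,7) + C(5,7) = 0.
By inclusion–exclusion: 3432 − 374 + 0 = 3058.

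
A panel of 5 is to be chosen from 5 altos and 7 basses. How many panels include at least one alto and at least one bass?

770

Unrestricted: C(12,5) = 792 ways to pick any 5 of the 12.
Selections missing a whole group: no altos → C(7,5) = 21; no basses → C(5,5) = 1.
Both groups omitted at once is impossible, so 792 − 22 = 770.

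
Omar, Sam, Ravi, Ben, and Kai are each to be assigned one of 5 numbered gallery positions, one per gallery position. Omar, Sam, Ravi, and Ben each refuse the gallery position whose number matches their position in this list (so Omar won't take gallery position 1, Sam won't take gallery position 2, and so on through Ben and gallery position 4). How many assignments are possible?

53

Let Aᵢ (for 1 ≤ i ≤ 4) be the placements that put person i in their forbidden gallery position. Any j of these fix j positions, leaving (5−j)! ways to fill the rest, and there are C(4,j) ways to pick which j.
By inclusion–exclusion, the number of valid placements is Σ_{j=0}^{4} (−1)^j C(4,j)·(5−j)!.
Computing: 120 − 96 + 36 − 8 + 1 = 53.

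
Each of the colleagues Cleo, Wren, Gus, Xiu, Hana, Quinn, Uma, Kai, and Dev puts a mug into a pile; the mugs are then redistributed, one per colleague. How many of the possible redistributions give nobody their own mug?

Count assignments avoiding every fixed point. For any j of the 9 colleagues fixed to their own mug, the other 9−j can be arranged in (9−j)! ways.
By inclusion–exclusion this is Σ_{j=0}^{9} (−1)^j C(9,j)·(9−j)!.
Computing: 362880 − 362880 + 181440 − 60480 + 15120 − 3024 + 504 − 72 + 9 − 1 = 133496.

133496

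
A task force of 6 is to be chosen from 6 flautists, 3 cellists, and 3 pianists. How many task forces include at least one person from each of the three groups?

With no constraint there are C(12,6) = 924 possible selections.
Selections missing a whole group: no flautists → C(6,6) = 1; no cellists → C(9,6) = 84; no pianists → C(9,6) = 84.
Add back selections omitting two groups (i.e. drawn from a single group): C(6,6) + C(3,6) + C(3,6) = 1.
By inclusion–exclusion: 924 − 169 + 1 = 756.

756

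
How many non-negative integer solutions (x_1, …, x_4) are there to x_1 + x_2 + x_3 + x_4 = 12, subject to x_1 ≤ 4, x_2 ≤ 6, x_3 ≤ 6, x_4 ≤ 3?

88

Ignoring the caps, the number of non-negative solutions to x_1+…+x_4 = 12 is C(15,3) = 455.
Subtract solutions that violate a single cap (substitute x_i' = x_i − (cap_i+1)): x_1 ≥ 5 gives C(10,3) = 120; x_2 ≥ 7 gives C(8,3) = 56; x_3 ≥ 7 gives C(8,3) = 56; x_4 ≥ 4 gives C(11,3) = 165. Together 397.
Add back pairs where two caps are both exceeded: 1 + 1 + 20 + 0 + 4 + 4 = 30.
By inclusion–exclusion the count is 455 − 397 + 30 = 88.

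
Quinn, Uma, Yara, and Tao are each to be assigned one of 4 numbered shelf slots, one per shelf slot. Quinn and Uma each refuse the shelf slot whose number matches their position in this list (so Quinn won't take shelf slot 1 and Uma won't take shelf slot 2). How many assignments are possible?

Let Aᵢ (for i ∈ {1, 2}) be the placements that put person i in their forbidden shelf slot. Any j of these fix j positions, leaving (4−j)! ways to fill the rest, and there are C(2,j) ways to pick which j.
By inclusion–exclusion, the number of valid placements is Σ_{j=0}^{2} (−1)^j C(2,j)·(4−j)!.
Computing: 24 − 12 + 2 = 14.

14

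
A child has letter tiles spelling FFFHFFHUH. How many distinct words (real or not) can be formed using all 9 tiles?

FFFHFFHUH has 9 letters with F appearing 5 times and H appearing 3 times.
The number of distinct arrangements is 9!/(5!·3!) = 362880/720 = 504.

504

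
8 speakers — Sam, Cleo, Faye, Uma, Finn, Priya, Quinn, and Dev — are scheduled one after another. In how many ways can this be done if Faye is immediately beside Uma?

10080

Glue Faye and Uma into one block (2 internal orders), leaving 7 units to arrange in a row.
That gives 2 × 7! = 2 × 5040 = 10080.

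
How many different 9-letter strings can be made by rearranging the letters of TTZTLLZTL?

1260

Letter multiplicities in TTZTLLZTL: L×3, T×4, Z×2.
The number of distinct arrangements is 9!/(4!·3!·2!) = 362880/288 = 1260.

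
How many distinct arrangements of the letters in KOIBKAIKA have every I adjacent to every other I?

3360

Treat the 2 copies of I as a single block. The multiset to arrange is then {II, A, A, B, K, K, K, O}, 8 items in all.
That gives (8)!/(3!·2!) = 3360 arrangements.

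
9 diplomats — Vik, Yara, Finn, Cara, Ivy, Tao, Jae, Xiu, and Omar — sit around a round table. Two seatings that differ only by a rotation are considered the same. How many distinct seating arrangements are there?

Around a circle, 9 distinct people have 9!/9 = (8)! = 40320 rotationally distinct seatings.

40320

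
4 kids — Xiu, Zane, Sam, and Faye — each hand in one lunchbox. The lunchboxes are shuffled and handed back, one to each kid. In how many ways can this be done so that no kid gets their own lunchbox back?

This is the derangement count D_4: permutations of 4 items with no fixed point.
By inclusion–exclusion this is Σ_{j=0}^{4} (−1)^j C(4,j)·(4−j)!.
Computing: 24 − 24 + 12 − 4 + 1 = 9.

9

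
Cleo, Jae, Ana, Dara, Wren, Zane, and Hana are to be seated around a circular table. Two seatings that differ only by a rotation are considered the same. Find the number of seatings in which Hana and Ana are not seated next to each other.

All circular seatings of 7 people number (6)! = 720.
Those with Hana next to Ana: fuse the pair into one unit and seat 6 units around a circle — 2·(5)! = 240.
Subtracting, 720 − 240 = 480.

480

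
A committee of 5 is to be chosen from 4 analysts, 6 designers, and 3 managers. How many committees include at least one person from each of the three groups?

With no constraint there are C(13,5) = 1287 possible selections.
Subtract selections that omit an entire group: no analysts → C(9,5) = 126; no designers → C(7,5) = 21; no managers → C(10,5) = 252.
Add back selections omitting two groups (i.e. drawn from a single group): C(4,5) + C(6,5) + C(3,5) = 6.
By inclusion–exclusion: 1287 − 399 + 6 = 894.

894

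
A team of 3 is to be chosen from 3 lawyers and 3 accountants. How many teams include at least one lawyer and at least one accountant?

Unrestricted: C(6,3) = 20 ways to pick any 3 of the 6.
Selections missing a whole group: no lawyers → C(3,3) = 1; no accountants → C(3,3) = 1.
Both groups omitted at once is impossible, so 20 − 2 = 18.

18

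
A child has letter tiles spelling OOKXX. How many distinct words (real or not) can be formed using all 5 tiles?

OOKXX has 5 letters with O appearing twice and X appearing twice.
Dividing 5! = 120 by 2!·2! = 4 for the repeated letters gives 30.

30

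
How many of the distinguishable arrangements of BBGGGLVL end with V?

With the last slot taken by V, it remains to arrange the other 7 letters (BBGGGLL).
Those 7 letters have B appearing twice, G appearing 3 times, and L appearing twice, giving (7)!/(3!·2!·2!) = 210.

210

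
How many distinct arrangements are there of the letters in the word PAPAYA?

60

The 6 letters of PAPAYA have repeats: A appearing 3 times and P appearing twice.
The number of distinct arrangements is 6!/(3!·2!) = 720/12 = 60.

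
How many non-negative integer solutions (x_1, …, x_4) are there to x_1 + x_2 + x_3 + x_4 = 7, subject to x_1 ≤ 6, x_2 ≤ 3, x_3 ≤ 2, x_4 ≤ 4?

Ignoring the caps, the number of non-negative solutions to x_1+…+x_4 = 7 is C(10,3) = 120.
Subtract solutions that violate a single cap (substitute x_i' = x_i − (cap_i+1)): x_1 ≥ 7 gives C(3,3) = 1; x_2 ≥ 4 gives C(6,3) = 20; x_3 ≥ 3 gives C(7,3) = 35; x_4 ≥ 5 gives C(5,3) = 10. Together 66.
Add back pairs where two caps are both exceeded: 0 + 0 + 0 + 1 + 0 + 0 = 1.
By inclusion–exclusion the count is 120 − 66 + 1 = 55.

55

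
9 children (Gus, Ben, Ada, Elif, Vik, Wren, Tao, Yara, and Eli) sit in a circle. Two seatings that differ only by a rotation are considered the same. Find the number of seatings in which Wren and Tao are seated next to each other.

Glue Wren and Tao into a block (2 internal orders). Seating 8 units around a circle gives (7)! arrangements.
So 2 × (7)! = 2 × 5040 = 10080.

10080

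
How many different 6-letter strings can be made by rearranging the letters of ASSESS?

30

Letter multiplicities in ASSESS: A×1, E×1, S×4.
Dividing 6! = 720 by 4! = 24 for the repeated letters gives 30.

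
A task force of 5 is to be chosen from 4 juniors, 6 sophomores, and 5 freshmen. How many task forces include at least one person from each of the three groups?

2170

Unrestricted: C(15,5) = 3003 ways to pick any 5 of the 15.
Subtract selections that omit an entire group: no juniors → C(11,5) = 462; no sophomores → C(9,5) = 126; no freshmen → C(10,5) = 252.
Add back selections omitting two groups (i.e. drawn from a single group): C(4,5) + C(6,5) + C(5,5) = 7.
By inclusion–exclusion: 3003 − 840 + 7 = 2170.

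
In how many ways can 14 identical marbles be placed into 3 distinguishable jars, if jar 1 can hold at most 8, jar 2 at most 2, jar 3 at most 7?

By stars and bars, unrestricted non-negative solutions to x_1+…+x_3 = 14 number C(14+2,2) = 120.
Subtract solutions that violate a single cap (substitute x_i' = x_i − (cap_i+1)): x_1 ≥ 9 gives C(7,2) = 21; x_2 ≥ 3 gives C(13,2) = 78; x_3 ≥ 8 gives C(8,2) = 28. Together 127.
Add back pairs where two caps are both exceeded: 6 + 0 + 10 = 16.
By inclusion–exclusion the count is 120 − 127 + 16 = 9.

9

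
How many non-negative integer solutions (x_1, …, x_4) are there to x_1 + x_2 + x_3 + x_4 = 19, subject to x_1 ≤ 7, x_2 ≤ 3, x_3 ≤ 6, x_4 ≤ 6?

20

Ignoring the caps, the number of non-negative solutions to x_1+…+x_4 = 19 is C(22,3) = 1540.
Subtract solutions that violate a single cap (substitute x_i' = x_i − (cap_i+1)): x_1 ≥ 8 gives C(14,3) = 364; x_2 ≥ 4 gives C(18,3) = 816; x_3 ≥ 7 gives C(15,3) = 455; x_4 ≥ 7 gives C(15,3) = 455. Together 2090.
Add back pairs where two caps are both exceeded: 120 + 35 + 35 + 165 + 165 + 56 = 576.
Subtract triples: 1 + 1 + 0 + 4 = 6.
By inclusion–exclusion the count is 1540 − 2090 + 576 − 6 = 20.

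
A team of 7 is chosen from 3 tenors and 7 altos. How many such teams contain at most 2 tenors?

Split by how many tenors are chosen (0 through 2).
Sum: C(3,0)·C(7,7) + C(3,1)·C(7,6) + C(3,2)·C(7,5) = 1 + 21 + 63 = 85.

85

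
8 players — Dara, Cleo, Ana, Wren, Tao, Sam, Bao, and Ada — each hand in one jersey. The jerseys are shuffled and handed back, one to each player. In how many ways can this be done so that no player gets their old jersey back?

14833

Let Aᵢ be the assignments in which player i gets their old jersey. We want the size of the complement of A₁∪…∪A_8.
By inclusion–exclusion this is Σ_{j=0}^{8} (−1)^j C(8,j)·(8−j)!.
Computing: 40320 − 40320 + 20160 − 6720 + 1680 − 336 + 56 − 8 + 1 = 14833.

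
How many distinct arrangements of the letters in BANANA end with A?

30

Fix A in the last position and arrange the remaining 5 letters.
Those 5 letters have A appearing twice and N appearing twice, giving (5)!/(2!·2!) = 30.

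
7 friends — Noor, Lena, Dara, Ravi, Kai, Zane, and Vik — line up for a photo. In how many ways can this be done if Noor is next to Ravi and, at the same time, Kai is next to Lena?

480

Treat {Noor,Ravi} as one block (2 orders) and {Kai,Lena} as another (2 orders).
That leaves 5 units to arrange: 2 × 2 × 5! = 4 × 120 = 480.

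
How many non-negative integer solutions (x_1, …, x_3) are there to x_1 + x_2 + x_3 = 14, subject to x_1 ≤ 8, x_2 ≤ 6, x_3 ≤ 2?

By stars and bars, unrestricted non-negative solutions to x_1+…+x_3 = 14 number C(14+2,2) = 120.
Subtract solutions that violate a single cap (substitute x_i' = x_i − (cap_i+1)): x_1 ≥ 9 gives C(7,2) = 21; x_2 ≥ 7 gives C(9,2) = 36; x_3 ≥ 3 gives C(13,2) = 78. Together 135.
Add back pairs where two caps are both exceeded: 0 + 6 + 15 = 21.
By inclusion–exclusion the count is 120 − 135 + 21 = 6.

6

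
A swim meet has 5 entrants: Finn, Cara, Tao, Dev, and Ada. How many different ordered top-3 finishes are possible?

60

There are 5 choices for 1st place, 4 for 2nd, and 3 for 3rd.
That gives 5 × 4 × 3 = 60.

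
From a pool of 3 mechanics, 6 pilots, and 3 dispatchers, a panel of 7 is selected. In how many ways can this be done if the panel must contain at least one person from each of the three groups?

720

Total 7-person selections from all 12: C(12,7) = 792.
Selections missing a whole group: no mechanics → C(9,7) = 36; no pilots → C(6,7) = 0; no dispatchers → C(9,7) = 36.
Add back selections omitting two groups (i.e. drawn from a single group): C(3,7) + C(6,7) + C(3,7) = 0.
By inclusion–exclusion: 792 − 72 + 0 = 720.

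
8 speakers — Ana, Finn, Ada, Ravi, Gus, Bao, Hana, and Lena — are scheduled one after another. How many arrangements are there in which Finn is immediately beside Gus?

10080

Treat {Finn, Gus} as a single unit. There are 7 units to order, and the pair itself can be ordered 2 ways.
So the count is 2·(7)! = 10080.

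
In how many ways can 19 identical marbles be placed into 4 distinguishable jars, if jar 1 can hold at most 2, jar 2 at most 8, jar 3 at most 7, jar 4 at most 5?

Without the upper bounds there are C(22,3) = 1540 ways to split 19 among 4 jars.
Subtract solutions that violate a single cap (substitute x_i' = x_i − (cap_i+1)): x_1 ≥ 3 gives C(19,3) = 969; x_2 ≥ 9 gives C(13,3) = 286; x_3 ≥ 8 gives C(14,3) = 364; x_4 ≥ 6 gives C(16,3) = 560. Together 2179.
Add back pairs where two caps are both exceeded: 120 + 165 + 286 + 10 + 35 + 56 = 672.
Subtract triples: 0 + 4 + 10 + 0 = 14.
By inclusion–exclusion the count is 1540 − 2179 + 672 − 14 = 19.

19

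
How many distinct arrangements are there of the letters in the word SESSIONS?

SESSIONS has 8 letters with S appearing 4 times.
So there are 8! / (4!) = 1680 distinguishable arrangements.

1680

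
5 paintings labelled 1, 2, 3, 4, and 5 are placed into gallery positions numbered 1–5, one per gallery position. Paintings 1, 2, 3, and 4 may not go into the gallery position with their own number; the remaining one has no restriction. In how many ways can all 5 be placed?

53

Let Aᵢ (for 1 ≤ i ≤ 4) be the placements that put painting i in its forbidden gallery position. Any j of these fix j positions, leaving (5−j)! ways to fill the rest, and there are C(4,j) ways to pick which j.
By inclusion–exclusion, the number of valid placements is Σ_{j=0}^{4} (−1)^j C(4,j)·(5−j)!.
Computing: 120 − 96 + 36 − 8 + 1 = 53.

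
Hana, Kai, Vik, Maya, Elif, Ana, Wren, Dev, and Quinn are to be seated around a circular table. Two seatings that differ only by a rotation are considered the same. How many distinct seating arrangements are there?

40320

Fix one person's seat to break rotational symmetry; the remaining 8 people can be arranged in (8)! = 40320 ways.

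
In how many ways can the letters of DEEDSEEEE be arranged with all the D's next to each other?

Treat the 2 copies of D as a single block. The multiset to arrange is then {DD, E, E, E, E, E, E, S}, 8 items in all.
That gives (8)!/(6!) = 56 arrangements.

56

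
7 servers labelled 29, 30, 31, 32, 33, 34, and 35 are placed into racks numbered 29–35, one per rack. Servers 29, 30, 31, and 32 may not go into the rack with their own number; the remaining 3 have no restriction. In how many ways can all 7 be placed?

2790

Let Aᵢ (for 29 ≤ i ≤ 32) be the placements that put server i in its forbidden rack. Any j of these fix j positions, leaving (7−j)! ways to fill the rest, and there are C(4,j) ways to pick which j.
By inclusion–exclusion, the number of valid placements is Σ_{j=0}^{4} (−1)^j C(4,j)·(7−j)!.
Computing: 5040 − 2880 + 720 − 96 + 6 = 2790.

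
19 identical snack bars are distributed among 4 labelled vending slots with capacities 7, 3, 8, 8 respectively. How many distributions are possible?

By stars and bars, unrestricted non-negative solutions to x_1+…+x_4 = 19 number C(19+3,3) = 1540.
Subtract solutions that violate a single cap (substitute x_i' = x_i − (cap_i+1)): x_1 ≥ 8 gives C(14,3) = 364; x_2 ≥ 4 gives C(18,3) = 816; x_3 ≥ 9 gives C(13,3) = 286; x_4 ≥ 9 gives C(13,3) = 286. Together 1752.
Add back pairs where two caps are both exceeded: 120 + 10 + 10 + 84 + 84 + 4 = 312.
By inclusion–exclusion the count is 1540 − 1752 + 312 = 100.

100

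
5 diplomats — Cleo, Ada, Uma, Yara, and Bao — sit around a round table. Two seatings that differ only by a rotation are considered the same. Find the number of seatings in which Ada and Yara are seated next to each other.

12

Glue Ada and Yara into a block (2 internal orders). Seating 4 units around a circle gives (3)! arrangements.
So 2 × (3)! = 2 × 6 = 12.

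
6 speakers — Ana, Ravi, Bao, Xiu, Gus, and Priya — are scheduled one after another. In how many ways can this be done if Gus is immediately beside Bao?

Place the 4 others and the Gus-Bao pair as 5 objects in a line; the pair has 2 internal arrangements.
That gives 2 × 5! = 2 × 120 = 240.

240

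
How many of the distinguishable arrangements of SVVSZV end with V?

30

Fix V in the last position and arrange the remaining 5 letters.
Those 5 letters have S appearing twice and V appearing twice, giving (5)!/(2!·2!) = 30.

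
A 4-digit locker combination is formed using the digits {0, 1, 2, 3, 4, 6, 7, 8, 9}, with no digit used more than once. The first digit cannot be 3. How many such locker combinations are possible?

2688

The first digit has 9−1 = 8 choices (anything except 3).
The remaining 3 digits are filled from the other 8 symbols without repetition: 8 × 7 × 6 = 336.
Total: 8 × 336 = 2688.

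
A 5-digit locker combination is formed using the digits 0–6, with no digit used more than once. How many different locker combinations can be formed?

2520

Choose and order 5 of the 7 symbols: the first digit has 7 options, the next 6, and so on down to 3.
7 × 6 × 5 × 4 × 3 = 2520.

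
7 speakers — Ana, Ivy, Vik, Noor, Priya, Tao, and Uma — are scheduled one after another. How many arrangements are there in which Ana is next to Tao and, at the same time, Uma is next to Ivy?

Treat {Ana,Tao} as one block (2 orders) and {Uma,Ivy} as another (2 orders).
That leaves 5 units to arrange: 2 × 2 × 5! = 4 × 120 = 480.

480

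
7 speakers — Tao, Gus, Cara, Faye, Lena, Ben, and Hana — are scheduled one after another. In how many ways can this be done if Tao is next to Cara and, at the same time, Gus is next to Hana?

Treat {Tao,Cara} as one block (2 orders) and {Gus,Hana} as another (2 orders).
That leaves 5 units to arrange: 2 × 2 × 5! = 4 × 120 = 480.

480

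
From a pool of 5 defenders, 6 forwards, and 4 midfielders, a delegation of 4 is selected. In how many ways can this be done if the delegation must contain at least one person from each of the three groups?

720

With no constraint there are C(15,4) = 1365 possible selections.
Subtract selections that omit an entire group: no defenders → C(10,4) = 210; no forwards → C(9,4) = 126; no midfielders → C(11,4) = 330.
Add back selections omitting two groups (i.e. drawn from a single group): C(5,4) + C(6,4) + C(4,4) = 21.
By inclusion–exclusion: 1365 − 666 + 21 = 720.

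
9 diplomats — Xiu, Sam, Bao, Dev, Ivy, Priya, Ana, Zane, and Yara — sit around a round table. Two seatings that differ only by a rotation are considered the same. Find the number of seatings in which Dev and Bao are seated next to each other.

Treat {Dev, Bao} as one unit (2 internal orders) and seat the resulting 8 units around the table: (7)! circular arrangements.
So 2 × (7)! = 2 × 5040 = 10080.

10080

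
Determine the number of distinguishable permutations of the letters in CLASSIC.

1260

Letter multiplicities in CLASSIC: A×1, C×2, I×1, L×1, S×2.
Dividing 7! = 5040 by 2!·2! = 4 for the repeated letters gives 1260.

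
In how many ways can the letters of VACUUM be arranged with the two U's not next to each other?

240

Total arrangements of VACUUM: 6!/(2!) = 360.
If the two U's are adjacent, glue them into one block, leaving 5 items to arrange: (5)! = 120 ways.
Hence 360 − 120 = 240.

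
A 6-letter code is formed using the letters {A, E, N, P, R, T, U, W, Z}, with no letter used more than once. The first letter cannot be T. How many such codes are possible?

The first letter has 9−1 = 8 choices (anything except T).
The remaining 5 letters are filled from the other 8 symbols without repetition: 8 × 7 × 6 × 5 × 4 = 6720.
Total: 8 × 6720 = 53760.

53760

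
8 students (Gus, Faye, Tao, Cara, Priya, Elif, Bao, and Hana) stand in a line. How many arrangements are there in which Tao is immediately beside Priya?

Glue Tao and Priya into one block (2 internal orders), leaving 7 units to arrange in a row.
So the count is 2·(7)! = 10080.

10080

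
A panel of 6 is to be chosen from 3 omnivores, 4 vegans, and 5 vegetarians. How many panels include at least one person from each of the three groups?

Total 6-person selections from all 12: C(12,6) = 924.
Subtract selections that omit an entire group: no omnivores → C(9,6) = 84; no vegans → C(8,6) = 28; no vegetarians → C(7,6) = 7.
Add back selections omitting two groups (i.e. drawn from a single group): C(3,6) + C(4,6) + C(5,6) = 0.
By inclusion–exclusion: 924 − 119 + 0 = 805.

805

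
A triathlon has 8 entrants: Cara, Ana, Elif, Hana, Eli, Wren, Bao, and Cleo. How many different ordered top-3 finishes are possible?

There are 8 choices for 1st place, 7 for 2nd, and 6 for 3rd.
That gives 8 × 7 × 6 = 336.

336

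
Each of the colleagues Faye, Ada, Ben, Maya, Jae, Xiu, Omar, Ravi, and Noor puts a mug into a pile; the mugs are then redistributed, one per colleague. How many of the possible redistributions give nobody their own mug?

133496

Let Aᵢ be the assignments in which colleague i gets their own mug. We want the size of the complement of A₁∪…∪A_9.
By inclusion–exclusion this is Σ_{j=0}^{9} (−1)^j C(9,j)·(9−j)!.
Computing: 362880 − 362880 + 181440 − 60480 + 15120 − 3024 + 504 − 72 + 9 − 1 = 133496.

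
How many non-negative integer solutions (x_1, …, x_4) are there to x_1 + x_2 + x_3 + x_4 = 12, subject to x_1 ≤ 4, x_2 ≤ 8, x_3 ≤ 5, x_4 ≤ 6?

180

By stars and bars, unrestricted non-negative solutions to x_1+…+x_4 = 12 number C(12+3,3) = 455.
Subtract solutions that violate a single cap (substitute x_i' = x_i − (cap_i+1)): x_1 ≥ 5 gives C(10,3) = 120; x_2 ≥ 9 gives C(6,3) = 20; x_3 ≥ 6 gives C(9,3) = 84; x_4 ≥ 7 gives C(8,3) = 56. Together 280.
Add back pairs where two caps are both exceeded: 0 + 4 + 1 + 0 + 0 + 0 = 5.
By inclusion–exclusion the count is 455 − 280 + 5 = 180.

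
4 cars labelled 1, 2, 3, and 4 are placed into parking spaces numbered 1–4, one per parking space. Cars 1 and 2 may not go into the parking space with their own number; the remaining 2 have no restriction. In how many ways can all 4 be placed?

Let Aᵢ (for i ∈ {1, 2}) be the placements that put car i in its forbidden parking space. Any j of these fix j positions, leaving (4−j)! ways to fill the rest, and there are C(2,j) ways to pick which j.
By inclusion–exclusion, the number of valid placements is Σ_{j=0}^{2} (−1)^j C(2,j)·(4−j)!.
Computing: 24 − 12 + 2 = 14.

14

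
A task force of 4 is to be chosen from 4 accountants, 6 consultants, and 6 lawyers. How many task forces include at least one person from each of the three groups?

936

Unrestricted: C(16,4) = 1820 ways to pick any 4 of the 16.
Selections missing a whole group: no accountants → C(12,4) = 495; no consultants → C(10,4) = 210; no lawyers → C(10,4) = 210.
Add back selections omitting two groups (i.e. drawn from a single group): C(4,4) + C(6,4) + C(6,4) = 31.
By inclusion–exclusion: 1820 − 915 + 31 = 936.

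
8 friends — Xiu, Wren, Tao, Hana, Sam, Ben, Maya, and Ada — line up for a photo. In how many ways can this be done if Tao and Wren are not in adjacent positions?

There are 8! = 40320 arrangements in all. If Tao and Wren are adjacent, merging them into one block gives 2·(7)! = 10080 arrangements.
So 40320 − 10080 = 30240 arrangements keep them apart.

30240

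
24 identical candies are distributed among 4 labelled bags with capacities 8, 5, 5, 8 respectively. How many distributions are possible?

By stars and bars, unrestricted non-negative solutions to x_1+…+x_4 = 24 number C(24+3,3) = 2925.
Subtract solutions that violate a single cap (substitute x_i' = x_i − (cap_i+1)): x_1 ≥ 9 gives C(18,3) = 816; x_2 ≥ 6 gives C(21,3) = 1330; x_3 ≥ 6 gives C(21,3) = 1330; x_4 ≥ 9 gives C(18,3) = 816. Together 4292.
Add back pairs where two caps are both exceeded: 220 + 220 + 84 + 455 + 220 + 220 = 1419.
Subtract triples: 20 + 1 + 1 + 20 = 42.
By inclusion–exclusion the count is 2925 − 4292 + 1419 − 42 = 10.

10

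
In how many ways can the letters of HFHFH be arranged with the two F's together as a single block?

Treat the 2 copies of F as a single block. The multiset to arrange is then {FF, H, H, H}, 4 items in all.
That gives (4)!/(3!) = 4 arrangements.

4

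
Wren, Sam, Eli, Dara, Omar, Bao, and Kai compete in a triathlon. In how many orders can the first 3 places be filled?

210

This is an ordered selection of 3 from 7: P(7,3).
That gives 7 × 6 × 5 = 210.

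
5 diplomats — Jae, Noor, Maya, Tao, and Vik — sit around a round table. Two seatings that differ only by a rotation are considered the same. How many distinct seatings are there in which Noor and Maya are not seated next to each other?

12

All circular seatings of 5 people number (4)! = 24.
Seatings with Noor beside Maya: treat them as a block with 2 internal orders, giving 2 × (3)! = 12.
Subtracting, 24 − 12 = 12.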